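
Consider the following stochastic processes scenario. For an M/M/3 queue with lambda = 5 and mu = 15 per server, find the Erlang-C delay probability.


a = lambda/mu = 0.3333
rho = a/c = 0.1111
Erlang-C formula applied:
C(c,a) = 0.0050

0.0050


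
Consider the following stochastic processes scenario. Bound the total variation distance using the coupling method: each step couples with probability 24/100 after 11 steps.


TV distance bound <= (1-delta)^n
= (1 - 0.2400)^11
= 0.7600^11
= 0.0489

0.0489


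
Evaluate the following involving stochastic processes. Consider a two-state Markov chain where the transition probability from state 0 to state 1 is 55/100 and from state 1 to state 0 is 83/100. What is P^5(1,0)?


Computing P^5 by matrix multiplication.
P = [[0.4500, 0.5500], [0.8300, 0.1700]]
After raising P to the power 5:
P^5(1,0) = 0.6062

0.6062


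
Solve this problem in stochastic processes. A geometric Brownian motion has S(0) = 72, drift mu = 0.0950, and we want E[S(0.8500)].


E[S(t)] = S(0) * exp(mu * t)
= 72 * exp(0.0950 * 0.8500)
= 72 * 1.0841
= 78.0552

78.0552


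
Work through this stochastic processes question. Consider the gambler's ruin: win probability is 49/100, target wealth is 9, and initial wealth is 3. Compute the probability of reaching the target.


Gambler's ruin formula:
r = q/p = 0.5100/0.4900 = 1.0408
P(win) = (1 - r^i)/(1 - r^N)
= (1 - 1.0408^3)/(1 - 1.0408^9)
= 0.2942

0.2942


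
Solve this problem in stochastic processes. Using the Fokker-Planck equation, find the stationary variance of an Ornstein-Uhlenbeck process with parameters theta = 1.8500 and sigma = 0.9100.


Stationary variance = sigma^2 / (2*theta)
= 0.9100^2 / (2*1.8500)
= 0.8281 / 3.7000
= 0.2238

0.2238


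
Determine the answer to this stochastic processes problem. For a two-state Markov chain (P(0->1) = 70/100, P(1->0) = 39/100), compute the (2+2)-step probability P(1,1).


P^4 = P^2 * P^2
Computing via matrix multiplication of the transition matrix.
Entry (1,1) of P^4 = 0.6422

0.6422


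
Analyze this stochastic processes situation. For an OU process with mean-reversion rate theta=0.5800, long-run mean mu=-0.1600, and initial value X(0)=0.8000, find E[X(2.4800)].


E[X(t)] = mu + (X(0) - mu)*exp(-theta*t)
= -0.1600 + (0.8000 - -0.1600)*exp(-0.5800*2.4800)
= -0.1600 + 0.9600 * 0.2373
= 0.0678

0.0678


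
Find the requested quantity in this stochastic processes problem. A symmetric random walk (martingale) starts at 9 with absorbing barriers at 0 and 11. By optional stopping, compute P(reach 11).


By optional stopping theorem: E(M at tau) = M(0) = 9
P(hit 11)*11 + P(hit 0)*0 = 9
P(hit 11) = (9 - 0)/(11 - 0) = 9/11 = 0.8182

0.8182


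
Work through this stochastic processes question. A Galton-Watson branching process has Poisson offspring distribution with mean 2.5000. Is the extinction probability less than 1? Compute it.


Since mu = 2.5000 > 1, extinction prob q < 1.
Solve s = exp(mu*(s-1)) iteratively.
q = 0.1074

0.1074


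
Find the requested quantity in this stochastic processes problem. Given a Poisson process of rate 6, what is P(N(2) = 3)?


P(N(t)=k) = (lambda*t)^k * exp(-lambda*t) / k!
lambda*t = 12
= 12^3 * exp(-12) / 3!
= 1728 * 6.1442e-06 / 6
= 0.0018

0.0018


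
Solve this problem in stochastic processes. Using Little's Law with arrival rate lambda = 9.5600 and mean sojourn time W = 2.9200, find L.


Little's Law: L = lambda * W
= 9.5600 * 2.9200
= 27.9152

27.9152


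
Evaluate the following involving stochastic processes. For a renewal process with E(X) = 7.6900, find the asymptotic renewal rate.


Long-run renewal rate = 1/E(X)
= 1/7.6900
= 0.1300

0.1300


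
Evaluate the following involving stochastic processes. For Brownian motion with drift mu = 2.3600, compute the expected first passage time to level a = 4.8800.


Expected first passage time = a/mu
= 4.8800/2.3600
= 2.0678

2.0678


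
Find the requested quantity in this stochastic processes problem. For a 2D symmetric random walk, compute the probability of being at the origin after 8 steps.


P = C(8,4)^2 / 4^8
= 70^2 / 65536
= 4900 / 65536
= 0.0748

0.0748


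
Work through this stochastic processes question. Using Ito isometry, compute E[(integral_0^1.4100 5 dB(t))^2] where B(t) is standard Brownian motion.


By Ito isometry: E[(int f dB)^2] = int f^2 dt
= 5^2 * 1.4100
= 25 * 1.4100 = 35.2500

35.2500


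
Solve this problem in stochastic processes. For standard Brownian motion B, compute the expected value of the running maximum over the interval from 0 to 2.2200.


E(max B(s)) = sqrt(2t/pi)
= sqrt(2*2.2200/pi)
= sqrt(1.4133)
= 1.1888

1.1888


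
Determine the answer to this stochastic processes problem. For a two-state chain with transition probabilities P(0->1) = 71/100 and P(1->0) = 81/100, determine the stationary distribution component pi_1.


Stationary distribution: pi_0 = p10/(p01+p10), pi_1 = p01/(p01+p10)
p01 = 0.7100, p10 = 0.8100
pi_1 = 0.4671

0.4671


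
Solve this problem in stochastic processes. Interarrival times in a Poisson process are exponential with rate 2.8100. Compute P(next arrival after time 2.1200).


P(X > t) = exp(-lambda * t)
= exp(-2.8100 * 2.1200)
= exp(-5.9572) = 0.0026

0.0026


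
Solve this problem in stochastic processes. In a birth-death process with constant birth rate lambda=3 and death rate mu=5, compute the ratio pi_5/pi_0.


For birth-death process, pi_n/pi_0 = (lambda/mu)^n
= (3/5)^5
= 0.0778

0.0778


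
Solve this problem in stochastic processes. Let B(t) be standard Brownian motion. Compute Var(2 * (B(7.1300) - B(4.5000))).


Var(alpha*(B(t)-B(s))) = alpha^2 * (t-s)
= 2^2 * (7.1300 - 4.5000)
= 4 * 2.6300
= 10.5200

10.5200


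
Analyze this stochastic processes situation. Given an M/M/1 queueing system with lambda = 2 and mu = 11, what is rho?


rho = lambda/mu
= 2/11
= 0.1818

0.1818


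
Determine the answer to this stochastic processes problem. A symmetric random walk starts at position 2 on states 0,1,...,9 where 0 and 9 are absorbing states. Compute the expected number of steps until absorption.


For symmetric RW on 0,...,N with absorbing barriers, E(i) = i*(N-i)
E(2) = 2 * 7 = 14

14


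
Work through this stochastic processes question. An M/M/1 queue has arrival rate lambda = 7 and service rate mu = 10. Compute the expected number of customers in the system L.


rho = 7/10 = 0.7000
L = rho/(1-rho)
= 0.7000/0.3000
= 2.3333

2.3333


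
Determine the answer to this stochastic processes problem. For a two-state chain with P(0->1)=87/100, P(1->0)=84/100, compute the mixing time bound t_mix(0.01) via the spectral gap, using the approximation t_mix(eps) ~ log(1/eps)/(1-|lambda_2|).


lambda_2 = |1 - p01 - p10| = |1 - 0.8700 - 0.8400| = 0.7100
t_mix ~ log(1/eps)/(1 - |lambda_2|)
= log(100)/(1 - 0.7100) = 4.6052/0.2900
= 15.8799

15.8799


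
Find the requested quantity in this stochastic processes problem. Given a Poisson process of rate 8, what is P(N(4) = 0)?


P(N(t)=k) = (lambda*t)^k * exp(-lambda*t) / k!
lambda*t = 32
= 32^0 * exp(-32) / 0!
= 1 * 1.2664e-14 / 1
= 1.2664e-14

1.2664e-14


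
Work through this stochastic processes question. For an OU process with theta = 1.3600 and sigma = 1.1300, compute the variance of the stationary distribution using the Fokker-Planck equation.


Stationary variance = sigma^2 / (2*theta)
= 1.1300^2 / (2*1.3600)
= 1.2769 / 2.7200
= 0.4694

0.4694


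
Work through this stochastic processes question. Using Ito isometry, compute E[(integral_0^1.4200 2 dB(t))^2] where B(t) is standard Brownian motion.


By Ito isometry: E[(int f dB)^2] = int f^2 dt
= 2^2 * 1.4200
= 4 * 1.4200 = 5.6800

5.6800


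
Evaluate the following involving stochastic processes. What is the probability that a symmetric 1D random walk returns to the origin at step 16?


P(S(16) = 0) = C(16,8) / 4^8
= 12870 / 65536
= 0.1964

0.1964


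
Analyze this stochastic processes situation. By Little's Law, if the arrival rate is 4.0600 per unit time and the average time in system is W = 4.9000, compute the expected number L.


Little's Law: L = lambda * W
= 4.0600 * 4.9000
= 19.8940

19.8940


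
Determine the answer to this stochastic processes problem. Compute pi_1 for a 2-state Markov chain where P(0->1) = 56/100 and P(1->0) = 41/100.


Stationary distribution: pi_0 = p10/(p01+p10), pi_1 = p01/(p01+p10)
p01 = 0.5600, p10 = 0.4100
pi_1 = 0.5773

0.5773


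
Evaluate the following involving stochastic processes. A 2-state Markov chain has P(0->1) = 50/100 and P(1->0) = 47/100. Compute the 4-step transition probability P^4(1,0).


Computing P^4 by matrix multiplication.
P = [[0.5000, 0.5000], [0.4700, 0.5300]]
After raising P to the power 4:
P^4(1,0) = 0.4845

0.4845


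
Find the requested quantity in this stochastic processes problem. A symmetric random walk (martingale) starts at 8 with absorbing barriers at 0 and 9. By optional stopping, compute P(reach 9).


By optional stopping theorem: E(M at tau) = M(0) = 8
P(hit 9)*9 + P(hit 0)*0 = 8
P(hit 9) = (8 - 0)/(9 - 0) = 8/9 = 0.8889

0.8889


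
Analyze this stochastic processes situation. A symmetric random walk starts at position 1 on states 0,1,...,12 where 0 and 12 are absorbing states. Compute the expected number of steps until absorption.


For symmetric RW on 0,...,N with absorbing barriers, E(i) = i*(N-i)
E(1) = 1 * 11 = 11

11


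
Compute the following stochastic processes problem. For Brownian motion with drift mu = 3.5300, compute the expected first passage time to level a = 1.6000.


Expected first passage time = a/mu
= 1.6000/3.5300
= 0.4533

0.4533


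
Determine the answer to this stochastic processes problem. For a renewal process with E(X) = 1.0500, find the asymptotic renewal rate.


Long-run renewal rate = 1/E(X)
= 1/1.0500
= 0.9524

0.9524


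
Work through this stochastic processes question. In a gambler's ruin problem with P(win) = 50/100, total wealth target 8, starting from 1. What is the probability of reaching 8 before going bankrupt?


p = 1/2: P(win) = i/N = 1/8
= 0.1250

0.1250


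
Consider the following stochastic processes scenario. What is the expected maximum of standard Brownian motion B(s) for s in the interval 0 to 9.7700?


E(max B(s)) = sqrt(2t/pi)
= sqrt(2*9.7700/pi)
= sqrt(6.2198)
= 2.4939

2.4939


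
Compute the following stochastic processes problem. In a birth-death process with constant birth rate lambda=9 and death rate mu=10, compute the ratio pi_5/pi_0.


For birth-death process, pi_n/pi_0 = (lambda/mu)^n
= (9/10)^5
= 0.5905

0.5905


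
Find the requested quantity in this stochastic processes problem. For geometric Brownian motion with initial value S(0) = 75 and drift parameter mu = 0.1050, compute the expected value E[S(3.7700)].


E[S(t)] = S(0) * exp(mu * t)
= 75 * exp(0.1050 * 3.7700)
= 75 * 1.4856
= 111.4235

111.4235


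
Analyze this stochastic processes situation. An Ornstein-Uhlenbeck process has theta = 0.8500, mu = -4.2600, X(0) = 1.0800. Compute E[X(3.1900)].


E[X(t)] = mu + (X(0) - mu)*exp(-theta*t)
= -4.2600 + (1.0800 - -4.2600)*exp(-0.8500*3.1900)
= -4.2600 + 5.3400 * 0.0664
= -3.9052

-3.9052


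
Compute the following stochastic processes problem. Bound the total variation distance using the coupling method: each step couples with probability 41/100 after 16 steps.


TV distance bound <= (1-delta)^n
= (1 - 0.4100)^16
= 0.5900^16
= 2.1559e-04

2.1559e-04


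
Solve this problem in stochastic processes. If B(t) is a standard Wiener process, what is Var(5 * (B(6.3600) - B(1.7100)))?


Var(alpha*(B(t)-B(s))) = alpha^2 * (t-s)
= 5^2 * (6.3600 - 1.7100)
= 25 * 4.6500
= 116.2500

116.2500


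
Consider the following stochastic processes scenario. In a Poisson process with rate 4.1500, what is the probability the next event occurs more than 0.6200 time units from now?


P(X > t) = exp(-lambda * t)
= exp(-4.1500 * 0.6200)
= exp(-2.5730) = 0.0763

0.0763


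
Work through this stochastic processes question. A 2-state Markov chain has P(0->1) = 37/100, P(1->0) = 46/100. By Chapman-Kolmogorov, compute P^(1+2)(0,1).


P^3 = P^1 * P^2
Computing via matrix multiplication of the transition matrix.
Entry (0,1) of P^3 = 0.4436

0.4436


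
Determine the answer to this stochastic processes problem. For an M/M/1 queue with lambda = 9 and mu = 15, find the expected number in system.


rho = 9/15 = 0.6000
L = rho/(1-rho)
= 0.6000/0.4000
= 1.5000

1.5000


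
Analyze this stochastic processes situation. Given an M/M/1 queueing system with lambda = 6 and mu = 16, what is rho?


rho = lambda/mu
= 6/16
= 0.3750

0.3750


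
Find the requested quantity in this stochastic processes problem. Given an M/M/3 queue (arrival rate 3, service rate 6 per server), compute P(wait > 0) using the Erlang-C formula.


a = lambda/mu = 0.5000
rho = a/c = 0.1667
Erlang-C formula applied:
C(c,a) = 0.0152

0.0152


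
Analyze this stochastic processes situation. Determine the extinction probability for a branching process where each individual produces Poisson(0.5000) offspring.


Since mu = 0.5000 <= 1, extinction probability = 1.

1.0000


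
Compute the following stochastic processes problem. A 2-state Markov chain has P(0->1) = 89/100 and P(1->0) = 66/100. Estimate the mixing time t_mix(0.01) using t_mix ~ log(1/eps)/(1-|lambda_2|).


lambda_2 = |1 - p01 - p10| = |1 - 0.8900 - 0.6600| = 0.5500
t_mix ~ log(1/eps)/(1 - |lambda_2|)
= log(100)/(1 - 0.5500) = 4.6052/0.4500
= 10.2337

10.2337


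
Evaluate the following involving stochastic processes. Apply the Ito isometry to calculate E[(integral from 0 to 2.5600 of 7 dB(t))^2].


By Ito isometry: E[(int f dB)^2] = int f^2 dt
= 7^2 * 2.5600
= 49 * 2.5600 = 125.4400

125.4400


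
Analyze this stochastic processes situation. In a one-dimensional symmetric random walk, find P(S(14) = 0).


P(S(14) = 0) = C(14,7) / 4^7
= 3432 / 16384
= 0.2095

0.2095


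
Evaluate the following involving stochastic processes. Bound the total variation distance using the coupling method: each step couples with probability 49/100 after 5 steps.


TV distance bound <= (1-delta)^n
= (1 - 0.4900)^5
= 0.5100^5
= 0.0345

0.0345


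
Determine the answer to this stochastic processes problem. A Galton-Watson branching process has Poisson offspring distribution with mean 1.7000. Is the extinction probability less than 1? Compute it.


Since mu = 1.7000 > 1, extinction prob q < 1.
Solve s = exp(mu*(s-1)) iteratively.
q = 0.3088

0.3088


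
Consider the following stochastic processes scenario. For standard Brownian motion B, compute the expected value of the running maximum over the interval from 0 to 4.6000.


E(max B(s)) = sqrt(2t/pi)
= sqrt(2*4.6000/pi)
= sqrt(2.9285)
= 1.7113

1.7113


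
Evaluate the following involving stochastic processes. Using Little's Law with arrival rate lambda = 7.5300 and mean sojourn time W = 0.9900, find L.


Little's Law: L = lambda * W
= 7.5300 * 0.9900
= 7.4547

7.4547


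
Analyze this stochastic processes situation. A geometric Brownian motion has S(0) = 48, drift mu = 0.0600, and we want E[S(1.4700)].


E[S(t)] = S(0) * exp(mu * t)
= 48 * exp(0.0600 * 1.4700)
= 48 * 1.0922
= 52.4259

52.4259


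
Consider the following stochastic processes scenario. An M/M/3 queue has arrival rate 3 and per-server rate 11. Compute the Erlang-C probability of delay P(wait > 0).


a = lambda/mu = 0.2727
rho = a/c = 0.0909
Erlang-C formula applied:
C(c,a) = 0.0028

0.0028


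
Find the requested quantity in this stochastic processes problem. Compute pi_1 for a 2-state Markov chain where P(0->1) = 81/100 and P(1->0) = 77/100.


Stationary distribution: pi_0 = p10/(p01+p10), pi_1 = p01/(p01+p10)
p01 = 0.8100, p10 = 0.7700
pi_1 = 0.5127

0.5127


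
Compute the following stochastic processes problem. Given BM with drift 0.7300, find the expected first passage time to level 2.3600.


Expected first passage time = a/mu
= 2.3600/0.7300
= 3.2329

3.2329


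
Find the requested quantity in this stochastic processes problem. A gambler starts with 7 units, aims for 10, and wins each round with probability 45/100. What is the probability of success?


Gambler's ruin formula:
r = q/p = 0.5500/0.4500 = 1.2222
P(win) = (1 - r^i)/(1 - r^N)
= (1 - 1.2222^7)/(1 - 1.2222^10)
= 0.4775

0.4775


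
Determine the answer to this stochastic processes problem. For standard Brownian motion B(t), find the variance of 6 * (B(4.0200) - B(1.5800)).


Var(alpha*(B(t)-B(s))) = alpha^2 * (t-s)
= 6^2 * (4.0200 - 1.5800)
= 36 * 2.4400
= 87.8400

87.8400


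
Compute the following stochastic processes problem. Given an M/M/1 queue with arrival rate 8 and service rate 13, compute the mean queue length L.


rho = 8/13 = 0.6154
L = rho/(1-rho)
= 0.6154/0.3846
= 1.6000

1.6000


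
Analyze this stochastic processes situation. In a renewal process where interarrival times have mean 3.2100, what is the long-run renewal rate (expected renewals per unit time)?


Long-run renewal rate = 1/E(X)
= 1/3.2100
= 0.3115

0.3115


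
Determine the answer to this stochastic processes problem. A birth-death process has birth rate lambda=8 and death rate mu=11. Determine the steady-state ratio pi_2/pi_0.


For birth-death process, pi_n/pi_0 = (lambda/mu)^n
= (8/11)^2
= 0.5289

0.5289


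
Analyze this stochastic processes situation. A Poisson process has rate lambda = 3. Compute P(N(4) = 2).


P(N(t)=k) = (lambda*t)^k * exp(-lambda*t) / k!
lambda*t = 12
= 12^2 * exp(-12) / 2!
= 144 * 6.1442e-06 / 2
= 4.4238e-04

4.4238e-04


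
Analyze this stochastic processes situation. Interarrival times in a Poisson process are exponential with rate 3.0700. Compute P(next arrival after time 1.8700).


P(X > t) = exp(-lambda * t)
= exp(-3.0700 * 1.8700)
= exp(-5.7409) = 0.0032

0.0032


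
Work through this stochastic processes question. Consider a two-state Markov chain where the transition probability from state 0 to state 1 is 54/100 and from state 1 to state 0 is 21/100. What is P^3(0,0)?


Computing P^3 by matrix multiplication.
P = [[0.4600, 0.5400], [0.2100, 0.7900]]
After raising P to the power 3:
P^3(0,0) = 0.2913

0.2913


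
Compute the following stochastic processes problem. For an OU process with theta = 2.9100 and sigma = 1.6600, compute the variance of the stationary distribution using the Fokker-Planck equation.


Stationary variance = sigma^2 / (2*theta)
= 1.6600^2 / (2*2.9100)
= 2.7556 / 5.8200
= 0.4735

0.4735


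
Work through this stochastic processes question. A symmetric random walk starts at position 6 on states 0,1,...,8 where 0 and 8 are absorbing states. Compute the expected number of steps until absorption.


For symmetric RW on 0,...,N with absorbing barriers, E(i) = i*(N-i)
E(6) = 6 * 2 = 12

12


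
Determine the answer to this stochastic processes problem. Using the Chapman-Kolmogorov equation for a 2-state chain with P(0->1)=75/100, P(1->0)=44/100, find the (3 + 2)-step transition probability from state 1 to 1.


P^5 = P^3 * P^2
Computing via matrix multiplication of the transition matrix.
Entry (1,1) of P^5 = 0.6302

0.6302


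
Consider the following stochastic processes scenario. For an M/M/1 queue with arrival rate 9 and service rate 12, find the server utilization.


rho = lambda/mu
= 9/12
= 0.7500

0.7500


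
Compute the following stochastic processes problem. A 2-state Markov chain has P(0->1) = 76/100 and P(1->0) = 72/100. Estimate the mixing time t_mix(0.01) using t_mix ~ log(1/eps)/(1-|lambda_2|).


lambda_2 = |1 - p01 - p10| = |1 - 0.7600 - 0.7200| = 0.4800
t_mix ~ log(1/eps)/(1 - |lambda_2|)
= log(100)/(1 - 0.4800) = 4.6052/0.5200
= 8.8561

8.8561


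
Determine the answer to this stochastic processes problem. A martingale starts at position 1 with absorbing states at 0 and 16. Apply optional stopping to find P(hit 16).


By optional stopping theorem: E(M at tau) = M(0) = 1
P(hit 16)*16 + P(hit 0)*0 = 1
P(hit 16) = (1 - 0)/(16 - 0) = 1/16 = 0.0625

0.0625


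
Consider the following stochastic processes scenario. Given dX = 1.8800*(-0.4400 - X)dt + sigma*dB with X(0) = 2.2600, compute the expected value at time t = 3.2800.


E[X(t)] = mu + (X(0) - mu)*exp(-theta*t)
= -0.4400 + (2.2600 - -0.4400)*exp(-1.8800*3.2800)
= -0.4400 + 2.7000 * 0.0021
= -0.4343

-0.4343


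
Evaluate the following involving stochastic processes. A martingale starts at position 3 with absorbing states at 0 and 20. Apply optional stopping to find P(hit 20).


By optional stopping theorem: E(M at tau) = M(0) = 3
P(hit 20)*20 + P(hit 0)*0 = 3
P(hit 20) = (3 - 0)/(20 - 0) = 3/20 = 0.1500

0.1500


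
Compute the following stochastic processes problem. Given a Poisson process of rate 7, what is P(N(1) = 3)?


P(N(t)=k) = (lambda*t)^k * exp(-lambda*t) / k!
lambda*t = 7
= 7^3 * exp(-7) / 3!
= 343 * 9.1188e-04 / 6
= 0.0521

0.0521


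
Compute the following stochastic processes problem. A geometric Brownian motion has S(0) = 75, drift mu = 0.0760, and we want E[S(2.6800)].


E[S(t)] = S(0) * exp(mu * t)
= 75 * exp(0.0760 * 2.6800)
= 75 * 1.2259
= 91.9429

91.9429


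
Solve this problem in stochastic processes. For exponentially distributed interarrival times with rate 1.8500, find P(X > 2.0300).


P(X > t) = exp(-lambda * t)
= exp(-1.8500 * 2.0300)
= exp(-3.7555) = 0.0234

0.0234


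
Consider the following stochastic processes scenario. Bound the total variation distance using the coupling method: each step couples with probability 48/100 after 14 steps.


TV distance bound <= (1-delta)^n
= (1 - 0.4800)^14
= 0.5200^14
= 1.0569e-04

1.0569e-04


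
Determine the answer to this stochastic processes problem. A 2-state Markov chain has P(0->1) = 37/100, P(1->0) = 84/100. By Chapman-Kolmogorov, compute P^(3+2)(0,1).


P^5 = P^3 * P^2
Computing via matrix multiplication of the transition matrix.
Entry (0,1) of P^5 = 0.3059

0.3059


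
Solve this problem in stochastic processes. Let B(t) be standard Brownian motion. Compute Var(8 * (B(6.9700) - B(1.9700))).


Var(alpha*(B(t)-B(s))) = alpha^2 * (t-s)
= 8^2 * (6.9700 - 1.9700)
= 64 * 5.0000
= 320.0000

320.0000


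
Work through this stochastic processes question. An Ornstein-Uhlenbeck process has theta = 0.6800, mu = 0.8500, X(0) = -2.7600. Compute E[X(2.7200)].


E[X(t)] = mu + (X(0) - mu)*exp(-theta*t)
= 0.8500 + (-2.7600 - 0.8500)*exp(-0.6800*2.7200)
= 0.8500 + -3.6100 * 0.1573
= 0.2821

0.2821


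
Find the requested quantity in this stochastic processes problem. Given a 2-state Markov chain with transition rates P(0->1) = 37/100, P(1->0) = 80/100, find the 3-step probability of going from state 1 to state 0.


Computing P^3 by matrix multiplication.
P = [[0.6300, 0.3700], [0.8000, 0.2000]]
After raising P to the power 3:
P^3(1,0) = 0.6871

0.6871


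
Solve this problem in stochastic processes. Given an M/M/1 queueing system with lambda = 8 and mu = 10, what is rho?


rho = lambda/mu
= 8/10
= 0.8000

0.8000


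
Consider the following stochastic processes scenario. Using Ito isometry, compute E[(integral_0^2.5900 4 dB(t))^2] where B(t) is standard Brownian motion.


By Ito isometry: E[(int f dB)^2] = int f^2 dt
= 4^2 * 2.5900
= 16 * 2.5900 = 41.4400

41.4400


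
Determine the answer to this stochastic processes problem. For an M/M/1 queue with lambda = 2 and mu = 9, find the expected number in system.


rho = 2/9 = 0.2222
L = rho/(1-rho)
= 0.2222/0.7778
= 0.2857

0.2857


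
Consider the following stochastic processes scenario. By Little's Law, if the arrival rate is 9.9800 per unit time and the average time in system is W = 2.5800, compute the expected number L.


Little's Law: L = lambda * W
= 9.9800 * 2.5800
= 25.7484

25.7484


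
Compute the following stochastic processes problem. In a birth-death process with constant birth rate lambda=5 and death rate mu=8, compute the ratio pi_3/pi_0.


For birth-death process, pi_n/pi_0 = (lambda/mu)^n
= (5/8)^3
= 0.2441

0.2441


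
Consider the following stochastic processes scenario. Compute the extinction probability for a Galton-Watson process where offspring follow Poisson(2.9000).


Since mu = 2.9000 > 1, extinction prob q < 1.
Solve s = exp(mu*(s-1)) iteratively.
q = 0.0668

0.0668


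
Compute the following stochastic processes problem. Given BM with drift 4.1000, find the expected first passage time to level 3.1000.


Expected first passage time = a/mu
= 3.1000/4.1000
= 0.7561

0.7561


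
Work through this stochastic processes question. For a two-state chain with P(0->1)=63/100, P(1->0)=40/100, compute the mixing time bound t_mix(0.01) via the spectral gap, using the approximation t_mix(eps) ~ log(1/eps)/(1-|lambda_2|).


lambda_2 = |1 - p01 - p10| = |1 - 0.6300 - 0.4000| = 0.0300
t_mix ~ log(1/eps)/(1 - |lambda_2|)
= log(100)/(1 - 0.0300) = 4.6052/0.9700
= 4.7476

4.7476


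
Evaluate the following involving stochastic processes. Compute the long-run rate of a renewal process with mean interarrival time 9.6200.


Long-run renewal rate = 1/E(X)
= 1/9.6200
= 0.1040

0.1040


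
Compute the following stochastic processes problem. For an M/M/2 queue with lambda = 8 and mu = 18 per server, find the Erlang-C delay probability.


a = lambda/mu = 0.4444
rho = a/c = 0.2222
Erlang-C formula applied:
C(c,a) = 0.0808

0.0808


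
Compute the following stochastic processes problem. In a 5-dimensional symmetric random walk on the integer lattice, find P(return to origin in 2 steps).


P(return in 2 steps) = P(reverse first step) = 1/(2d)
= 1/10
= 0.1000

0.1000


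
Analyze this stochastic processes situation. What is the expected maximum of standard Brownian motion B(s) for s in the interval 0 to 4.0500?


E(max B(s)) = sqrt(2t/pi)
= sqrt(2*4.0500/pi)
= sqrt(2.5783)
= 1.6057

1.6057


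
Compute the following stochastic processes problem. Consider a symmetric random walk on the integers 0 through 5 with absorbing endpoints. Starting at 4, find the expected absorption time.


For symmetric RW on 0,...,N with absorbing barriers, E(i) = i*(N-i)
E(4) = 4 * 1 = 4

4


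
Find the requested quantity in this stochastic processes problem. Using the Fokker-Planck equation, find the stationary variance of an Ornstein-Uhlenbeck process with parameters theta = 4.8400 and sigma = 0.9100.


Stationary variance = sigma^2 / (2*theta)
= 0.9100^2 / (2*4.8400)
= 0.8281 / 9.6800
= 0.0855

0.0855


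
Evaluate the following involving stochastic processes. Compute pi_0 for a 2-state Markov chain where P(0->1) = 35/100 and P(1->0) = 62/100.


Stationary distribution: pi_0 = p10/(p01+p10), pi_1 = p01/(p01+p10)
p01 = 0.3500, p10 = 0.6200
pi_0 = 0.6392

0.6392


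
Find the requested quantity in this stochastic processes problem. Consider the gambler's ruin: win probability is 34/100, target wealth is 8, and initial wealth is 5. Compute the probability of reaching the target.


Gambler's ruin formula:
r = q/p = 0.6600/0.3400 = 1.9412
P(win) = (1 - r^i)/(1 - r^N)
= (1 - 1.9412^5)/(1 - 1.9412^8)
= 0.1324

0.1324


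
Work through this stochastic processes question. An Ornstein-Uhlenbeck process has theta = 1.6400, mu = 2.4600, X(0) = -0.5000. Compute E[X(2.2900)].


E[X(t)] = mu + (X(0) - mu)*exp(-theta*t)
= 2.4600 + (-0.5000 - 2.4600)*exp(-1.6400*2.2900)
= 2.4600 + -2.9600 * 0.0234
= 2.3908

2.3908


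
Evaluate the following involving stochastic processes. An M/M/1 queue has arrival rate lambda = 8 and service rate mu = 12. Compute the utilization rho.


rho = lambda/mu
= 8/12
= 0.6667

0.6667


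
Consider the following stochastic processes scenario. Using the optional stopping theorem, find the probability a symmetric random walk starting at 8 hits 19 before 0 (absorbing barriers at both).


By optional stopping theorem: E(M at tau) = M(0) = 8
P(hit 19)*19 + P(hit 0)*0 = 8
P(hit 19) = (8 - 0)/(19 - 0) = 8/19 = 0.4211

0.4211


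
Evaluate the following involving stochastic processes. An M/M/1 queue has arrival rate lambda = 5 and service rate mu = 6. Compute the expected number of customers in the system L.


rho = 5/6 = 0.8333
L = rho/(1-rho)
= 0.8333/0.1667
= 5.0000

5.0000


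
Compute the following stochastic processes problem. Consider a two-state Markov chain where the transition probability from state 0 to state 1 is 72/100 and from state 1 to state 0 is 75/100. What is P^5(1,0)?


Computing P^5 by matrix multiplication.
P = [[0.2800, 0.7200], [0.7500, 0.2500]]
After raising P to the power 5:
P^5(1,0) = 0.5219

0.5219


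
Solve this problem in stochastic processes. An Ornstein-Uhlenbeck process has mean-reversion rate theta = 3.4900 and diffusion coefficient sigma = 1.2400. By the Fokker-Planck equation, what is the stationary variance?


Stationary variance = sigma^2 / (2*theta)
= 1.2400^2 / (2*3.4900)
= 1.5376 / 6.9800
= 0.2203

0.2203


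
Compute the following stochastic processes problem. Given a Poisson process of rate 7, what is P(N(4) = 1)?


P(N(t)=k) = (lambda*t)^k * exp(-lambda*t) / k!
lambda*t = 28
= 28^1 * exp(-28) / 1!
= 28 * 6.9144e-13 / 1
= 1.9360e-11

1.9360e-11


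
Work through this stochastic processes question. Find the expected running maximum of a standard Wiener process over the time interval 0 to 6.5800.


E(max B(s)) = sqrt(2t/pi)
= sqrt(2*6.5800/pi)
= sqrt(4.1890)
= 2.0467

2.0467


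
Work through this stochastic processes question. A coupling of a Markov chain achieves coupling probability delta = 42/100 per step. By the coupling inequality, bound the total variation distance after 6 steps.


TV distance bound <= (1-delta)^n
= (1 - 0.4200)^6
= 0.5800^6
= 0.0381

0.0381


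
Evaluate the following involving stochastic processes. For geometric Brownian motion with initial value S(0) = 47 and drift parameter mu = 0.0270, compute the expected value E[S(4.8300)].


E[S(t)] = S(0) * exp(mu * t)
= 47 * exp(0.0270 * 4.8300)
= 47 * 1.1393
= 53.5469

53.5469


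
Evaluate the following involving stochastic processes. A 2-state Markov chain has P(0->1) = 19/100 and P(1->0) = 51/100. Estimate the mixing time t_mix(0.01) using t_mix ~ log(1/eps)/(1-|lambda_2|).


lambda_2 = |1 - p01 - p10| = |1 - 0.1900 - 0.5100| = 0.3000
t_mix ~ log(1/eps)/(1 - |lambda_2|)
= log(100)/(1 - 0.3000) = 4.6052/0.7000
= 6.5788

6.5788


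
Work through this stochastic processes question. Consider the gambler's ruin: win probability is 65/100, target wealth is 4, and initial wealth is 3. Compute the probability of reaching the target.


Gambler's ruin formula:
r = q/p = 0.3500/0.6500 = 0.5385
P(win) = (1 - r^i)/(1 - r^N)
= (1 - 0.5385^3)/(1 - 0.5385^4)
= 0.9213

0.9213


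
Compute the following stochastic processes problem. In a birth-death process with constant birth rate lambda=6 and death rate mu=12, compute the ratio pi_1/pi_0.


For birth-death process, pi_n/pi_0 = (lambda/mu)^n
= (6/12)^1
= 0.5000

0.5000


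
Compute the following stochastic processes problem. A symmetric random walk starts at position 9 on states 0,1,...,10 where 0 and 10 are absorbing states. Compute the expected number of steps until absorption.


For symmetric RW on 0,...,N with absorbing barriers, E(i) = i*(N-i)
E(9) = 9 * 1 = 9

9


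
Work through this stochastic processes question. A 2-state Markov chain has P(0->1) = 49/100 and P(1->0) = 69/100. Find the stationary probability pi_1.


Stationary distribution: pi_0 = p10/(p01+p10), pi_1 = p01/(p01+p10)
p01 = 0.4900, p10 = 0.6900
pi_1 = 0.4153

0.4153


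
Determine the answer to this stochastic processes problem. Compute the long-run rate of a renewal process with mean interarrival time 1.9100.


Long-run renewal rate = 1/E(X)
= 1/1.9100
= 0.5236

0.5236


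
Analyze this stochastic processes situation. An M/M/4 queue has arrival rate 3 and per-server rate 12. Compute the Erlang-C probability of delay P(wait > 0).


a = lambda/mu = 0.2500
rho = a/c = 0.0625
Erlang-C formula applied:
C(c,a) = 1.3521e-04

1.3521e-04


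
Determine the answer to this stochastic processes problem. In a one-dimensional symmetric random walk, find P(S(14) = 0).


P(S(14) = 0) = C(14,7) / 4^7
= 3432 / 16384
= 0.2095

0.2095


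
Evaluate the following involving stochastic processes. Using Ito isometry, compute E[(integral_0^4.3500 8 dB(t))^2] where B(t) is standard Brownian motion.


By Ito isometry: E[(int f dB)^2] = int f^2 dt
= 8^2 * 4.3500
= 64 * 4.3500 = 278.4000

278.4000


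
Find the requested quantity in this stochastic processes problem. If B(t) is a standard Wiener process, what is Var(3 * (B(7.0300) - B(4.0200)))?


Var(alpha*(B(t)-B(s))) = alpha^2 * (t-s)
= 3^2 * (7.0300 - 4.0200)
= 9 * 3.0100
= 27.0900

27.0900


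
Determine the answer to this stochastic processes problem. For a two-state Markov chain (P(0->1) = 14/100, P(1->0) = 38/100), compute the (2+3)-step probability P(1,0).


P^5 = P^2 * P^3
Computing via matrix multiplication of the transition matrix.
Entry (1,0) of P^5 = 0.7121

0.7121


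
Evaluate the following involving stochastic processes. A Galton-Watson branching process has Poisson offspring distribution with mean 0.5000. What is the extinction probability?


Since mu = 0.5000 <= 1, extinction probability = 1.

1.0000


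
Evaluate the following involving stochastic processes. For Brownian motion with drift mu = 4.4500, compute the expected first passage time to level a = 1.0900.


Expected first passage time = a/mu
= 1.0900/4.4500
= 0.2449

0.2449


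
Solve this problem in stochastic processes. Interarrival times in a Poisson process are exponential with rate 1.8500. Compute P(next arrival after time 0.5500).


P(X > t) = exp(-lambda * t)
= exp(-1.8500 * 0.5500)
= exp(-1.0175) = 0.3615

0.3615


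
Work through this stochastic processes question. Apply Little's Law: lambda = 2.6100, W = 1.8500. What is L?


Little's Law: L = lambda * W
= 2.6100 * 1.8500
= 4.8285

4.8285


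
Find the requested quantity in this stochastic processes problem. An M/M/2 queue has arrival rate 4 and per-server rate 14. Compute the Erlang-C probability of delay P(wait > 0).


a = lambda/mu = 0.2857
rho = a/c = 0.1429
Erlang-C formula applied:
C(c,a) = 0.0357

0.0357


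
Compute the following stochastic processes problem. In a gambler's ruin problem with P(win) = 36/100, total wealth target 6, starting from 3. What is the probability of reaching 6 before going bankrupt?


Gambler's ruin formula:
r = q/p = 0.6400/0.3600 = 1.7778
P(win) = (1 - r^i)/(1 - r^N)
= (1 - 1.7778^3)/(1 - 1.7778^6)
= 0.1511

0.1511


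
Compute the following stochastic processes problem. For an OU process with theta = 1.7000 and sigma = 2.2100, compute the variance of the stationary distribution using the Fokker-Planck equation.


Stationary variance = sigma^2 / (2*theta)
= 2.2100^2 / (2*1.7000)
= 4.8841 / 3.4000
= 1.4365

1.4365


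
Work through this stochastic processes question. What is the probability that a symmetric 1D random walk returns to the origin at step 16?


P(S(16) = 0) = C(16,8) / 4^8
= 12870 / 65536
= 0.1964

0.1964


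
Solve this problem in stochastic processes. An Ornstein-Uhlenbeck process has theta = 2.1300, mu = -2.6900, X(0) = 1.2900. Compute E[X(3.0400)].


E[X(t)] = mu + (X(0) - mu)*exp(-theta*t)
= -2.6900 + (1.2900 - -2.6900)*exp(-2.1300*3.0400)
= -2.6900 + 3.9800 * 0.0015
= -2.6839

-2.6839


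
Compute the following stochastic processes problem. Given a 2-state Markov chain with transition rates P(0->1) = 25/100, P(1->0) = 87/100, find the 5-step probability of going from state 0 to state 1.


Computing P^5 by matrix multiplication.
P = [[0.7500, 0.2500], [0.8700, 0.1300]]
After raising P to the power 5:
P^5(0,1) = 0.2232

0.2232


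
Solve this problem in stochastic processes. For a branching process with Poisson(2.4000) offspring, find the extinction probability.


Since mu = 2.4000 > 1, extinction prob q < 1.
Solve s = exp(mu*(s-1)) iteratively.
q = 0.1214

0.1214


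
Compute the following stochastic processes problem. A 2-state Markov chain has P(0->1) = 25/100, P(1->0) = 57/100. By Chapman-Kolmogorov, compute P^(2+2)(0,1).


P^4 = P^2 * P^2
Computing via matrix multiplication of the transition matrix.
Entry (0,1) of P^4 = 0.3046

0.3046


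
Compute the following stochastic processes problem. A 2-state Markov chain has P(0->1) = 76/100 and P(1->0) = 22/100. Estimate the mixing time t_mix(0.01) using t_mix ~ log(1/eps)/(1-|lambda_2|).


lambda_2 = |1 - p01 - p10| = |1 - 0.7600 - 0.2200| = 0.0200
t_mix ~ log(1/eps)/(1 - |lambda_2|)
= log(100)/(1 - 0.0200) = 4.6052/0.9800
= 4.6992

4.6992


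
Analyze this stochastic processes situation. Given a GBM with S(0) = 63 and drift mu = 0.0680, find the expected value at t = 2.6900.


E[S(t)] = S(0) * exp(mu * t)
= 63 * exp(0.0680 * 2.6900)
= 63 * 1.2007
= 75.6453

75.6453


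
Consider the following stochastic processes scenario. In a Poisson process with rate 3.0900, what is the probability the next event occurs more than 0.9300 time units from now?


P(X > t) = exp(-lambda * t)
= exp(-3.0900 * 0.9300)
= exp(-2.8737) = 0.0565

0.0565


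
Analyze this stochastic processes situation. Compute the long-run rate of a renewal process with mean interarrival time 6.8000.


Long-run renewal rate = 1/E(X)
= 1/6.8000
= 0.1471

0.1471


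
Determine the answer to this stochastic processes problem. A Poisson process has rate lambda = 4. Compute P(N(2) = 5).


P(N(t)=k) = (lambda*t)^k * exp(-lambda*t) / k!
lambda*t = 8
= 8^5 * exp(-8) / 5!
= 32768 * 3.3546e-04 / 120
= 0.0916

0.0916


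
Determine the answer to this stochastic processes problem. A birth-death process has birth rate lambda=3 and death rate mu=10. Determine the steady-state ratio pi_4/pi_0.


For birth-death process, pi_n/pi_0 = (lambda/mu)^n
= (3/10)^4
= 0.0081

0.0081


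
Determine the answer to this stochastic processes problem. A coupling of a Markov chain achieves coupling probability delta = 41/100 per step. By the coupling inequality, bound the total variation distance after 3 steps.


TV distance bound <= (1-delta)^n
= (1 - 0.4100)^3
= 0.5900^3
= 0.2054

0.2054


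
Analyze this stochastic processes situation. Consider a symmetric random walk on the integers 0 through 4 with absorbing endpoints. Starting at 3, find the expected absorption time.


For symmetric RW on 0,...,N with absorbing barriers, E(i) = i*(N-i)
E(3) = 3 * 1 = 3

3


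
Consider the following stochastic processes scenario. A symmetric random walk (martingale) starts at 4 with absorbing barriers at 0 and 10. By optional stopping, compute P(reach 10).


By optional stopping theorem: E(M at tau) = M(0) = 4
P(hit 10)*10 + P(hit 0)*0 = 4
P(hit 10) = (4 - 0)/(10 - 0) = 2/5 = 0.4000

0.4000


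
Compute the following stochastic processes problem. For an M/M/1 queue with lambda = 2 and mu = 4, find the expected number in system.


rho = 2/4 = 0.5000
L = rho/(1-rho)
= 0.5000/0.5000
= 1.0000

1.0000


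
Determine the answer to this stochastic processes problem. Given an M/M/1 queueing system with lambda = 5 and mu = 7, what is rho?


rho = lambda/mu
= 5/7
= 0.7143

0.7143


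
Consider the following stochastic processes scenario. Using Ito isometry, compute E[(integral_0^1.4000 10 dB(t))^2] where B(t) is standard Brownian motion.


By Ito isometry: E[(int f dB)^2] = int f^2 dt
= 10^2 * 1.4000
= 100 * 1.4000 = 140.0000

140.0000


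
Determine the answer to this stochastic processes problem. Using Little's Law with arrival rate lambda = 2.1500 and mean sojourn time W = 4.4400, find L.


Little's Law: L = lambda * W
= 2.1500 * 4.4400
= 9.5460

9.5460


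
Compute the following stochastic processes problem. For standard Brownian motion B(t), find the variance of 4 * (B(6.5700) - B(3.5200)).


Var(alpha*(B(t)-B(s))) = alpha^2 * (t-s)
= 4^2 * (6.5700 - 3.5200)
= 16 * 3.0500
= 48.8000

48.8000
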